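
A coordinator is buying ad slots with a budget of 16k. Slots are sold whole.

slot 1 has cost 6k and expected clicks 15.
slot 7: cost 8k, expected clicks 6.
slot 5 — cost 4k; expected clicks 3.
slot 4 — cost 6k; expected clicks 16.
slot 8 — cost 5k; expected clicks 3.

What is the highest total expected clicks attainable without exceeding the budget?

34

slot 1 + slot 4: cost 6 + 6 = 12 ≤ 16, expected clicks 15 + 16 = 31.
slot 1 + slot 5 + slot 4: cost 6 + 4 + 6 = 16 ≤ 16, expected clicks 15 + 3 + 16 = 34.
slot 7 + slot 4: cost 8 + 6 = 14 ≤ 16, expected clicks 6 + 16 = 22.
Best is slot 1, slot 5, and slot 4 with total expected clicks 34.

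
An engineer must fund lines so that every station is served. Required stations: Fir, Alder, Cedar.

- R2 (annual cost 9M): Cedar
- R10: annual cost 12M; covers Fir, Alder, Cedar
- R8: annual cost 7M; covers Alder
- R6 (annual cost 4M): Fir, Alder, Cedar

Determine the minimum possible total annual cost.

R6 alone covers Fir, Alder, Cedar — every station.
Total annual cost: 4.
No cover costs less than 4.

4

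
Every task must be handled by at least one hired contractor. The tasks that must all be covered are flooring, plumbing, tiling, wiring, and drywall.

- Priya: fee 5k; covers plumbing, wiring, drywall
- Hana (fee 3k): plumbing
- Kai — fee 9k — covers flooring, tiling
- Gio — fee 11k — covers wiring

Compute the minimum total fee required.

14

Choose Priya and Kai: together they cover flooring, plumbing, tiling, wiring, drywall — every task.
Total fee: 5 + 9 = 14.
No cover costs less than 14.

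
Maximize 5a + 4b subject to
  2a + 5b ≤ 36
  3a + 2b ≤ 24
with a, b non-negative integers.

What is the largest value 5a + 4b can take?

(a,b)=(6,3): 2·6+5·3=27≤36, 3·6+2·3=24≤24, objective 42.
(a,b)=(5,4): 2·5+5·4=30≤36, 3·5+2·4=23≤24, objective 41.
No feasible integer point exceeds 42.

42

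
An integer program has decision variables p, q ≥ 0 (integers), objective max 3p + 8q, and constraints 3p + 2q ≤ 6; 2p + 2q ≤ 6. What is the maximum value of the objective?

(p,q)=(0,3): 3·0+2·3=6≤6, 2·0+2·3=6≤6, objective 24.
(p,q)=(0,2): 3·0+2·2=4≤6, 2·0+2·2=4≤6, objective 16.
Maximum is 24 at (p,q)=(0,3).

24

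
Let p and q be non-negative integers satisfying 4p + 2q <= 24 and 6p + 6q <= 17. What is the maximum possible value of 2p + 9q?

The continuous relaxation peaks at (0, 2.83) with value 25.50; rounding to a feasible lattice point costs some objective.
(p,q)=(0,2): 4·0+2·2=4≤24, 6·0+6·2=12≤17, objective 18.
(p,q)=(1,1): 4·1+2·1=6≤24, 6·1+6·1=12≤17, objective 11.
Maximum is 18 at (p,q)=(0,2).

18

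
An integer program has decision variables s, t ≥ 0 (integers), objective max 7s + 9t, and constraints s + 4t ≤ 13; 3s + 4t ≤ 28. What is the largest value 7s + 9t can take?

65

Relaxing integrality, the LP optimum is 65.33 at (s,t) = (9.33, 0), which is not an integer point.
(s,t)=(8,1) is feasible, giving 65.
(s,t)=(9,0) is feasible, giving 63.
No feasible integer point exceeds 65.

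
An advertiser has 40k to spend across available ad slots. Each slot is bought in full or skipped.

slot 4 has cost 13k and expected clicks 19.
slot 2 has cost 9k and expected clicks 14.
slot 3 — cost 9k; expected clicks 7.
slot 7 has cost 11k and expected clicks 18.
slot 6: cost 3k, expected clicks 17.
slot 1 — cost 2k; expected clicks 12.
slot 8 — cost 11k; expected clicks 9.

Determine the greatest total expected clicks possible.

80

slot 4 + slot 2 + slot 7 + slot 6 + slot 1: cost 13 + 9 + 11 + 3 + 2 = 38 ≤ 40, expected clicks 19 + 14 + 18 + 17 + 12 = 80.
slot 4 + slot 3 + slot 7 + slot 6 + slot 1: cost 13 + 9 + 11 + 3 + 2 = 38 ≤ 40, expected clicks 19 + 7 + 18 + 17 + 12 = 73.
slot 4 + slot 7 + slot 6 + slot 1 + slot 8: cost 13 + 11 + 3 + 2 + 11 = 40 ≤ 40, expected clicks 19 + 18 + 17 + 12 + 9 = 75.
Best is slot 4, slot 2, slot 7, slot 6, and slot 1 with total expected clicks 80.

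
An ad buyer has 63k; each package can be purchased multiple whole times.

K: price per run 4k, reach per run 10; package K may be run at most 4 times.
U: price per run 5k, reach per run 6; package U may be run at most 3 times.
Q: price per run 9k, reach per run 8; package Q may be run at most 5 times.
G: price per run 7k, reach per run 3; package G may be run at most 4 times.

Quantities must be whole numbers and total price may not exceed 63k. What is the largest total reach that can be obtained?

84

K has the best ratio (10/4); taking only K gives at most 4×10 = 40 (stopped by the supply cap of 4).
Mixing does better — 4×K, 2×U, and 4×Q: price 62 ≤ 63, reach 4·10 + 2·6 + 4·8 = 84.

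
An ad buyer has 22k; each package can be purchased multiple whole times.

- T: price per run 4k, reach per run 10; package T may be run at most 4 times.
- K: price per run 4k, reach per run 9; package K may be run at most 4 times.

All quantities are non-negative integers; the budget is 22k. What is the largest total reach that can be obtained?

4×T and 1×K: price 20 ≤ 22, reach 4·10 + 1·9 = 49.
3×T and 2×K: price 20 ≤ 22, reach 3·10 + 2·9 = 48.
Best is 49.

49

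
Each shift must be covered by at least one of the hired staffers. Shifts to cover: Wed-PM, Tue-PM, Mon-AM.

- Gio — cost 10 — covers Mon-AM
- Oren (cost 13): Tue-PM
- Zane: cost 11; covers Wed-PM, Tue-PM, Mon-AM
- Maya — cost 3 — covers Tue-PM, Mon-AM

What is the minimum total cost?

11

This is an integer covering problem.
The greedy cost-per-new-shift heuristic would pick Maya and Zane for 14, but a cheaper cover exists.
Zane alone covers Wed-PM, Tue-PM, Mon-AM — every shift.
Total cost: 11.
No cover costs less than 11.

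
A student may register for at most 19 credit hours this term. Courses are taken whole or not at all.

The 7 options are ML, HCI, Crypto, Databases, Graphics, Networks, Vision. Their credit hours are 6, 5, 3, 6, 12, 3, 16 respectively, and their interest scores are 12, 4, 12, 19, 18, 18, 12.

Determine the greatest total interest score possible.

Allowing fractional choices, the relaxed optimum would be about 62.5, but courses are indivisible.
HCI + Crypto + Databases + Networks: credit hours 5 + 3 + 6 + 3 = 17 ≤ 19, interest score 4 + 12 + 19 + 18 = 53.
ML + Crypto + Databases + Networks: credit hours 6 + 3 + 6 + 3 = 18 ≤ 19, interest score 12 + 12 + 19 + 18 = 61.
Best is ML, Crypto, Databases, and Networks with total interest score 61.

61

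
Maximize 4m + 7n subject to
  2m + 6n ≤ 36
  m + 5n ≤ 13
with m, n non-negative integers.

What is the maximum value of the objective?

52

(m,n)=(13,0): 2·13+6·0=26≤36, 1·13+5·0=13≤13, objective 52.
(m,n)=(12,0): 2·12+6·0=24≤36, 1·12+5·0=12≤13, objective 48.
The best lattice point is (13,0), giving 52.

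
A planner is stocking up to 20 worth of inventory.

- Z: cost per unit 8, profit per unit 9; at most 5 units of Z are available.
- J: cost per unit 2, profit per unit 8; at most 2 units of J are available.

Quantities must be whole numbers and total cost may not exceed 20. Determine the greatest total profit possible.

J has the best ratio (8/2); taking only J gives at most 2×8 = 16 (stopped by the supply cap of 2).
Mixing does better — 2×Z and 2×J: cost 20 ≤ 20, profit 2·9 + 2·8 = 34.

34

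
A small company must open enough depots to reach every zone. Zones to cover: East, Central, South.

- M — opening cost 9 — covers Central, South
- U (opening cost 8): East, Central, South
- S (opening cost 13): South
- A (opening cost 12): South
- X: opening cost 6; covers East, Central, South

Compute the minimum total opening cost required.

X alone covers East, Central, South — every zone.
Total opening cost: 6.
No cover costs less than 6.

6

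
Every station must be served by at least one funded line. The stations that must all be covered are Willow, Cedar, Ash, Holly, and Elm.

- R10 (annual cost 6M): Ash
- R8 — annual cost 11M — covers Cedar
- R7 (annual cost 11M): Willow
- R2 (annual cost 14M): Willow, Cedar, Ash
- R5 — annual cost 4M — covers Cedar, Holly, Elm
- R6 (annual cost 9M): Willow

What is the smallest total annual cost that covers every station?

18

Choose R2 and R5: together they cover Willow, Cedar, Ash, Holly, Elm — every station.
Total annual cost: 14 + 4 = 18.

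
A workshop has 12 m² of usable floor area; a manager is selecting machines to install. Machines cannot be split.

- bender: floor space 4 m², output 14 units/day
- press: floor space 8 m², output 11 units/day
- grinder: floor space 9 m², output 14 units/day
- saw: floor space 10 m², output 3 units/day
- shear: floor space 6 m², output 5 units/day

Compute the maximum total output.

25

Take bender and press: floor space 4 + 8 = 12 ≤ 12, output 14 + 11 = 25.
No other feasible combination does better.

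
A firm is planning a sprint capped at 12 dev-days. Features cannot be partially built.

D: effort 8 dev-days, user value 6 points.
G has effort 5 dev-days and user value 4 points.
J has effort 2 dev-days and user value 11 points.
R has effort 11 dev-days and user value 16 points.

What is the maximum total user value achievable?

17

G + J: effort 5 + 2 = 7 ≤ 12, user value 4 + 11 = 15.
D + J: effort 8 + 2 = 10 ≤ 12, user value 6 + 11 = 17.
R: effort 11 ≤ 12, user value 16.
Best is D and J with total user value 17.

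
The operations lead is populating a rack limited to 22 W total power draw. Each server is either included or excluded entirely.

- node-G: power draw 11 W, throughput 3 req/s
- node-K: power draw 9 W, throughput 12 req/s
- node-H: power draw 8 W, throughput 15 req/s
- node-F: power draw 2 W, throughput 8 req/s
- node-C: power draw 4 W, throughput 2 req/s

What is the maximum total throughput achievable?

35

Allowing fractional choices, the relaxed optimum would be about 36.5, but servers are indivisible.
node-K + node-H + node-F: power draw 9 + 8 + 2 = 19 ≤ 22, throughput 12 + 15 + 8 = 35.
node-K + node-H: power draw 9 + 8 = 17 ≤ 22, throughput 12 + 15 = 27.
node-K + node-H + node-C: power draw 9 + 8 + 4 = 21 ≤ 22, throughput 12 + 15 + 2 = 29.
Best is node-K, node-H, and node-F with total throughput 35.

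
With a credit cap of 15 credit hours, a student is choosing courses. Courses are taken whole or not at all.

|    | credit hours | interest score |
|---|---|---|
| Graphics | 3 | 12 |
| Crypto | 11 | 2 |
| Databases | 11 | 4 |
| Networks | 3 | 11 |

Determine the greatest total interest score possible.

23

This is an integer program with binary decision variables.
Take Graphics and Networks: credit hours 3 + 3 = 6 ≤ 15, interest score 12 + 11 = 23.
No other feasible combination does better.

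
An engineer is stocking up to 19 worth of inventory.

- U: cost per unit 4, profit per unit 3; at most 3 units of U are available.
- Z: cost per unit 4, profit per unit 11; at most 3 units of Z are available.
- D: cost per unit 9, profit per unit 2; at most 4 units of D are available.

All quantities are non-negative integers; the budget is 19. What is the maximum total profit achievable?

36

3×Z: cost 12 ≤ 19, profit 3·11 = 33.
1×U and 3×Z: cost 16 ≤ 19, profit 1·3 + 3·11 = 36.
Best is 36.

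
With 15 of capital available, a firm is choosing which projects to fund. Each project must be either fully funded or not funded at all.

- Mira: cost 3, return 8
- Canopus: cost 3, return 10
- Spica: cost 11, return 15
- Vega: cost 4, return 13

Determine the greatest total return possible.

31

Treat it as a binary knapsack problem.
Take Mira, Canopus, and Vega: cost 3 + 3 + 4 = 10 ≤ 15, return 8 + 10 + 13 = 31.
No other feasible combination does better.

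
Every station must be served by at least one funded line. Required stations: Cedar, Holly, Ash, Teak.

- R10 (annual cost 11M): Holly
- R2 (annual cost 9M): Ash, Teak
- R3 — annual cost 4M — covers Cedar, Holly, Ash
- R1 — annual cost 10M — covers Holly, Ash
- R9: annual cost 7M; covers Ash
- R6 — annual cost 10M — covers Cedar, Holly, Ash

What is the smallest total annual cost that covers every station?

13

Choose R2 and R3: together they cover Cedar, Holly, Ash, Teak — every station.
Total annual cost: 9 + 4 = 13.
No cover costs less than 13.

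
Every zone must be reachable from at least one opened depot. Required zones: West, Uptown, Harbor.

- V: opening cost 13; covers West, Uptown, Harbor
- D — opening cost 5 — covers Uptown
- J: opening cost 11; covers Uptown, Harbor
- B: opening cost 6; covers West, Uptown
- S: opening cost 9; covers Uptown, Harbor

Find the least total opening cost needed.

The greedy cost-per-new-zone heuristic would pick B and S for 15, but a cheaper cover exists.
V alone covers West, Uptown, Harbor — every zone.
Total opening cost: 13.
No cover costs less than 13.

13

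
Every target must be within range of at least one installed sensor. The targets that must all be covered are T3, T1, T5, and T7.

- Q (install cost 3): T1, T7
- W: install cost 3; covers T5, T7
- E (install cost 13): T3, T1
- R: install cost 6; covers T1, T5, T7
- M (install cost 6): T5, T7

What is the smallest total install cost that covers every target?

16

This is an integer covering problem.
The greedy cost-per-new-target heuristic would pick Q, W, and E for 19, but a cheaper cover exists.
Choose W and E: together they cover T3, T1, T5, T7 — every target.
Total install cost: 3 + 13 = 16.
No cover costs less than 16.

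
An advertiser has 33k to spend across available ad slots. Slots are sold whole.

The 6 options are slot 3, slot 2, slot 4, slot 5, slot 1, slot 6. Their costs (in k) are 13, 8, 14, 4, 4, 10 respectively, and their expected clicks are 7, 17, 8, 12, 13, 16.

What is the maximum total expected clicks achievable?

Treat it as a binary knapsack problem.
slot 2 + slot 5 + slot 1 + slot 6: cost 8 + 4 + 4 + 10 = 26 ≤ 33, expected clicks 17 + 12 + 13 + 16 = 58.
slot 2 + slot 4 + slot 5 + slot 1: cost 8 + 14 + 4 + 4 = 30 ≤ 33, expected clicks 17 + 8 + 12 + 13 = 50.
Best is slot 2, slot 5, slot 1, and slot 6 with total expected clicks 58.

58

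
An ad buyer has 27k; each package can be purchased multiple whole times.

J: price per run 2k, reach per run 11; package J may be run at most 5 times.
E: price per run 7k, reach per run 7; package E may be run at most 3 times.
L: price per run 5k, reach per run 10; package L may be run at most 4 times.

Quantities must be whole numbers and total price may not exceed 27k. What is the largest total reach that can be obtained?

85

This is a bounded integer knapsack.
J has the best ratio (11/2); taking only J gives at most 5×11 = 55 (stopped by the supply cap of 5).
Mixing does better — 5×J and 3×L: price 25 ≤ 27, reach 5·11 + 3·10 = 85.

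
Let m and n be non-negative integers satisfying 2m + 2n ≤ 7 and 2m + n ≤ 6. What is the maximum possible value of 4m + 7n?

21

(m,n)=(0,3): 2·0+2·3=6≤7, 2·0+1·3=3≤6, objective 21.
(m,n)=(1,2): 2·1+2·2=6≤7, 2·1+1·2=4≤6, objective 18.
(m,n)=(0,2): 2·0+2·2=4≤7, 2·0+1·2=2≤6, objective 14.
Maximum is 21 at (m,n)=(0,3).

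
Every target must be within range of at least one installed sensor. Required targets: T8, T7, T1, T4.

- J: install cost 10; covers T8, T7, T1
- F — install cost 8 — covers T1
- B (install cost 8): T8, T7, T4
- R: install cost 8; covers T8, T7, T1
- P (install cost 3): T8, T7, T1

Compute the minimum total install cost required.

This is a weighted set-cover instance.
Choose B and P: together they cover T8, T7, T1, T4 — every target.
Total install cost: 8 + 3 = 11.

11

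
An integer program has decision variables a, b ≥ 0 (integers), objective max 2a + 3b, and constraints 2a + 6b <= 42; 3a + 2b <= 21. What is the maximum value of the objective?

24

(a,b)=(3,6): 2·3+6·6=42≤42, 3·3+2·6=21≤21, objective 24.
(a,b)=(2,6): 2·2+6·6=40≤42, 3·2+2·6=18≤21, objective 22.
No feasible integer point exceeds 24.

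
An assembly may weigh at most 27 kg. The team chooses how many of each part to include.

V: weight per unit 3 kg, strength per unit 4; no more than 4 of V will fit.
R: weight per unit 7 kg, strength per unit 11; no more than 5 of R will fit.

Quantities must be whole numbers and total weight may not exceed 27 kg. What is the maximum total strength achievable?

41

This is a bounded integer knapsack.
4×V and 2×R: weight 26 ≤ 27, strength 4·4 + 2·11 = 38.
2×V and 3×R: weight 27 ≤ 27, strength 2·4 + 3·11 = 41.
Best is 41.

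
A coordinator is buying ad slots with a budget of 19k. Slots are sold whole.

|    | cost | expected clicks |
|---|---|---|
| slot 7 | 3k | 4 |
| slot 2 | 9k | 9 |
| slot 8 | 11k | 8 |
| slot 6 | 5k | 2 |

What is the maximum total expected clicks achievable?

15

Allowing fractional choices, the relaxed optimum would be about 18.1, but ad slots are indivisible.
slot 7 + slot 8 + slot 6: cost 3 + 11 + 5 = 19 ≤ 19, expected clicks 4 + 8 + 2 = 14.
slot 7 + slot 2: cost 3 + 9 = 12 ≤ 19, expected clicks 4 + 9 = 13.
slot 7 + slot 2 + slot 6: cost 3 + 9 + 5 = 17 ≤ 19, expected clicks 4 + 9 + 2 = 15.
Best is slot 7, slot 2, and slot 6 with total expected clicks 15.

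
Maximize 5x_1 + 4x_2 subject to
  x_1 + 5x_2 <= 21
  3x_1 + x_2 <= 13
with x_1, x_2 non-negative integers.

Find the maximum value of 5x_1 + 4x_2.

The continuous relaxation peaks at (3.14, 3.57) with value 30.00; rounding to a feasible lattice point costs some objective.
(x_1,x_2)=(3,3): 1·3+5·3=18≤21, 3·3+1·3=12≤13, objective 27.
(x_1,x_2)=(3,2): 1·3+5·2=13≤21, 3·3+1·2=11≤13, objective 23.
(x_1,x_2)=(2,3): 1·2+5·3=17≤21, 3·2+1·3=9≤13, objective 22.
(x_1,x_2)=(2,2): 1·2+5·2=12≤21, 3·2+1·2=8≤13, objective 18.
The best lattice point is (3,3), giving 27.

27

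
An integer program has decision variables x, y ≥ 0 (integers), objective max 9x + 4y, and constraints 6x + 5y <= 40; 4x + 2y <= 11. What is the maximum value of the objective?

Relaxing integrality, the LP optimum is 24.75 at (x,y) = (2.75, 0), which is not an integer point.
(x,y)=(2,1): 6·2+5·1=17≤40, 4·2+2·1=10≤11, objective 22.
(x,y)=(2,0): 6·2+5·0=12≤40, 4·2+2·0=8≤11, objective 18.
(x,y)=(1,2): 6·1+5·2=16≤40, 4·1+2·2=8≤11, objective 17.
The best lattice point is (2,1), giving 22.

22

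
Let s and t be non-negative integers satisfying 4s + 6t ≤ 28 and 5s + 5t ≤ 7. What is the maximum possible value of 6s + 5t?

6

Relaxing integrality, the LP optimum is 8.40 at (s,t) = (1.4, 0), which is not an integer point.
(s,t)=(1,0): 4·1+6·0=4≤28, 5·1+5·0=5≤7, objective 6.
(s,t)=(0,1): 4·0+6·1=6≤28, 5·0+5·1=5≤7, objective 5.
(s,t)=(0,0): 4·0+6·0=0≤28, 5·0+5·0=0≤7, objective 0.
The best lattice point is (1,0), giving 6.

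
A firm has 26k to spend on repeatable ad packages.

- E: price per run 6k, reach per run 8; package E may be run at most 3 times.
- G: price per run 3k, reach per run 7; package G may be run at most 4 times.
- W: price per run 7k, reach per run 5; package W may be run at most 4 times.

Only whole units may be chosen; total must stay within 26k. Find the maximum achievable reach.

G has the best ratio (7/3); taking only G gives at most 4×7 = 28 (stopped by the supply cap of 4).
Mixing does better — 2×E and 4×G: price 24 ≤ 26, reach 2·8 + 4·7 = 44.

44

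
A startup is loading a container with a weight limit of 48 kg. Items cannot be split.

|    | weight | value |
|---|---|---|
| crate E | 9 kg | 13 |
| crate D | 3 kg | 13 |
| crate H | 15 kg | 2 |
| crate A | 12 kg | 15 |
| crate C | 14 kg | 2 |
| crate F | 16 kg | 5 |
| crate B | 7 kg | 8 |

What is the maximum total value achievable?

This is an integer program with binary decision variables.
Allowing fractional choices, the relaxed optimum would be about 54.1, but items are indivisible.
crate E + crate D + crate A + crate C + crate B: weight 9 + 3 + 12 + 14 + 7 = 45 ≤ 48, value 13 + 13 + 15 + 2 + 8 = 51.
crate E + crate D + crate A + crate F + crate B: weight 9 + 3 + 12 + 16 + 7 = 47 ≤ 48, value 13 + 13 + 15 + 5 + 8 = 54.
Best is crate E, crate D, crate A, crate F, and crate B with total value 54.

54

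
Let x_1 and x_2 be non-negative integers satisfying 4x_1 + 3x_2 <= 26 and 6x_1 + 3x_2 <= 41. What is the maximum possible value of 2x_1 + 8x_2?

64

Relaxing integrality, the LP optimum is 69.33 at (x_1,x_2) = (0, 8.67), which is not an integer point.
(x_1,x_2)=(0,8): 4·0+3·8=24≤26, 6·0+3·8=24≤41, objective 64.
(x_1,x_2)=(1,7): 4·1+3·7=25≤26, 6·1+3·7=27≤41, objective 58.
Maximum is 64 at (x_1,x_2)=(0,8).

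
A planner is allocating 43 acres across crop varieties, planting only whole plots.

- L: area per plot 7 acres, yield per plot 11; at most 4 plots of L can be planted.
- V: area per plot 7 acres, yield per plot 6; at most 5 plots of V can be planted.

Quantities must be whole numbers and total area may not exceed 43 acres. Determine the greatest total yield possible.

56

4×L and 2×V: area 42 ≤ 43, yield 4·11 + 2·6 = 56.
3×L and 3×V: area 42 ≤ 43, yield 3·11 + 3·6 = 51.
Best is 56.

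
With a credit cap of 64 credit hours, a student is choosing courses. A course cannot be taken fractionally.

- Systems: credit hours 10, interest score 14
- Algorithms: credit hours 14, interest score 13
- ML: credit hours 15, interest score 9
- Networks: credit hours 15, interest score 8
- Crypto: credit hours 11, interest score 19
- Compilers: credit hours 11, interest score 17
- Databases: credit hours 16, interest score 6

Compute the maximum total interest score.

72

Allowing fractional choices, the relaxed optimum would be about 73.6, but courses are indivisible.
Systems + Algorithms + Crypto + Compilers + Databases: credit hours 10 + 14 + 11 + 11 + 16 = 62 ≤ 64, interest score 14 + 13 + 19 + 17 + 6 = 69.
Systems + Algorithms + Networks + Crypto + Compilers: credit hours 10 + 14 + 15 + 11 + 11 = 61 ≤ 64, interest score 14 + 13 + 8 + 19 + 17 = 71.
Systems + Algorithms + ML + Crypto + Compilers: credit hours 10 + 14 + 15 + 11 + 11 = 61 ≤ 64, interest score 14 + 13 + 9 + 19 + 17 = 72.
Best is Systems, Algorithms, ML, Crypto, and Compilers with total interest score 72.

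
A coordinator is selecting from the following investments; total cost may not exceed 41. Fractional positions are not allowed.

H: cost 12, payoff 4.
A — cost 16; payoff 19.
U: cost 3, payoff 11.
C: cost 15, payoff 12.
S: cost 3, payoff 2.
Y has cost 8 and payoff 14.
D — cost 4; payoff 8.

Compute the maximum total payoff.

This is a 0-1 knapsack instance.
Allowing fractional choices, the relaxed optimum would be about 60.0, but investments are indivisible.
A + U + S + Y + D: cost 16 + 3 + 3 + 8 + 4 = 34 ≤ 41, payoff 19 + 11 + 2 + 14 + 8 = 54.
A + U + Y + D: cost 16 + 3 + 8 + 4 = 31 ≤ 41, payoff 19 + 11 + 14 + 8 = 52.
A + U + C + S + D: cost 16 + 3 + 15 + 3 + 4 = 41 ≤ 41, payoff 19 + 11 + 12 + 2 + 8 = 52.
Best is A, U, S, Y, and D with total payoff 54.

54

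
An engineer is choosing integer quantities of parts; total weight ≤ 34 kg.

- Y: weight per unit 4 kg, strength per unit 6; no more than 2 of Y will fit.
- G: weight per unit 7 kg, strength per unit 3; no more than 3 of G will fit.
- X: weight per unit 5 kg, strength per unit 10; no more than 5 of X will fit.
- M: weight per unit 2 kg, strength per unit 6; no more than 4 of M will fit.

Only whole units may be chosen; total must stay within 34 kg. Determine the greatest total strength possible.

74

This is a bounded integer knapsack.
M has the best ratio (6/2); taking only M gives at most 4×6 = 24 (stopped by the supply cap of 4).
Mixing does better — 5×X and 4×M: weight 33 ≤ 34, strength 5·10 + 4·6 = 74.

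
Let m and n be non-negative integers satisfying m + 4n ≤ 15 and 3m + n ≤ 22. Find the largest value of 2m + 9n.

33

The continuous relaxation peaks at (0, 3.75) with value 33.75; rounding to a feasible lattice point costs some objective.
(m,n)=(3,3): 1·3+4·3=15≤15, 3·3+1·3=12≤22, objective 33.
(m,n)=(2,3): 1·2+4·3=14≤15, 3·2+1·3=9≤22, objective 31.
(m,n)=(1,3): 1·1+4·3=13≤15, 3·1+1·3=6≤22, objective 29.
(m,n)=(0,3): 1·0+4·3=12≤15, 3·0+1·3=3≤22, objective 27.
The best lattice point is (3,3), giving 33.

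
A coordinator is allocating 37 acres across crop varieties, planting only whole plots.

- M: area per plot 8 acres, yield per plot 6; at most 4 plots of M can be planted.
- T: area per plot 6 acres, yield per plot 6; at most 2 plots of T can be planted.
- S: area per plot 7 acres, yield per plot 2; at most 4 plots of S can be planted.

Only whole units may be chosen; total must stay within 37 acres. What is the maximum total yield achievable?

Take 3×M and 2×T: area 36 ≤ 37, yield 3·6 + 2·6 = 30.
T has the best ratio (6/6) and is taken to its limit of 2; remaining capacity is filled optimally with the others.

30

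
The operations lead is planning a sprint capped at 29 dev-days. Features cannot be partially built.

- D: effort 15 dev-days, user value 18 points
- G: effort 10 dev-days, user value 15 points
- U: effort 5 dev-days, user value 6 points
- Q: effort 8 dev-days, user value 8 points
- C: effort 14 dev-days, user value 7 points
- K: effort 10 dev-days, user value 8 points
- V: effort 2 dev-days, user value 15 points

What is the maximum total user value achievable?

D + G + V: effort 15 + 10 + 2 = 27 ≤ 29, user value 18 + 15 + 15 = 48.
G + U + Q + V: effort 10 + 5 + 8 + 2 = 25 ≤ 29, user value 15 + 6 + 8 + 15 = 44.
Best is D, G, and V with total user value 48.

48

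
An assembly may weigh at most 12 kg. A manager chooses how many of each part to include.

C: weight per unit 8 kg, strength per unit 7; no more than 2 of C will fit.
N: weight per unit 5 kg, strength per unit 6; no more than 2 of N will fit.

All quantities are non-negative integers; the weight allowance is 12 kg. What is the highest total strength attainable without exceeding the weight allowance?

N has the best ratio (6/5); taking only N gives at most 2×6 = 12 (stopped by the weight limit).
Optimal: 2×N: weight 10 ≤ 12, strength 2·6 = 12.

12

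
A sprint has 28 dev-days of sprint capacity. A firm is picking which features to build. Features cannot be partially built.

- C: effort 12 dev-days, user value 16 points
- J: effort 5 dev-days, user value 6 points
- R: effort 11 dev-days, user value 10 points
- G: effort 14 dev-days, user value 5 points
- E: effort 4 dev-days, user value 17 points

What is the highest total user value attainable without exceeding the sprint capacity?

43

Allowing fractional choices, the relaxed optimum would be about 45.4, but features are indivisible.
C + R + E: effort 12 + 11 + 4 = 27 ≤ 28, user value 16 + 10 + 17 = 43.
C + E: effort 12 + 4 = 16 ≤ 28, user value 16 + 17 = 33.
C + J + E: effort 12 + 5 + 4 = 21 ≤ 28, user value 16 + 6 + 17 = 39.
Best is C, R, and E with total user value 43.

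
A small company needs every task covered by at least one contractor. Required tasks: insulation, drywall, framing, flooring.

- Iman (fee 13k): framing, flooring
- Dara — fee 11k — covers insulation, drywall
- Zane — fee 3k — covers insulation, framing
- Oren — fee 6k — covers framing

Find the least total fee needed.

The greedy cost-per-new-task heuristic would pick Zane, Dara, and Iman for 27, but a cheaper cover exists.
Choose Iman and Dara: together they cover insulation, drywall, framing, flooring — every task.
Total fee: 13 + 11 = 24.
No cover costs less than 24.

24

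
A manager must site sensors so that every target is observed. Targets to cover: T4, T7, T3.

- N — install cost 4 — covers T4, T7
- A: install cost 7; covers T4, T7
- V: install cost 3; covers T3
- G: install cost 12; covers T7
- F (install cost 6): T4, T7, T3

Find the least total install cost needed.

The greedy cost-per-new-target heuristic would pick N and V for 7, but a cheaper cover exists.
F alone covers T4, T7, T3 — every target.
Total install cost: 6.
No cover costs less than 6.

6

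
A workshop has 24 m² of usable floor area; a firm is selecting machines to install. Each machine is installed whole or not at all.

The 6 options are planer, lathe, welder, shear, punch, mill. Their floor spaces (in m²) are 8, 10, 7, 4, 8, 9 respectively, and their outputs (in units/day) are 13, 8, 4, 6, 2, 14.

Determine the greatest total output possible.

Allowing fractional choices, the relaxed optimum would be about 35.4, but machines are indivisible.
planer + shear + mill: floor space 8 + 4 + 9 = 21 ≤ 24, output 13 + 6 + 14 = 33.
planer + welder + mill: floor space 8 + 7 + 9 = 24 ≤ 24, output 13 + 4 + 14 = 31.
lathe + shear + mill: floor space 10 + 4 + 9 = 23 ≤ 24, output 8 + 6 + 14 = 28.
Best is planer, shear, and mill with total output 33.

33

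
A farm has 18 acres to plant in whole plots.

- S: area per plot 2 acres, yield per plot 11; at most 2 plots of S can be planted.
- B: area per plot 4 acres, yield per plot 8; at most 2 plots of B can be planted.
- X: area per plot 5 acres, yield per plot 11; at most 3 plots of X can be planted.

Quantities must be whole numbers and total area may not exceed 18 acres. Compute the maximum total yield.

52

S has the best ratio (11/2); taking only S gives at most 2×11 = 22 (stopped by the supply cap of 2).
Mixing does better — 2×S, 1×B, and 2×X: area 18 ≤ 18, yield 2·11 + 1·8 + 2·11 = 52.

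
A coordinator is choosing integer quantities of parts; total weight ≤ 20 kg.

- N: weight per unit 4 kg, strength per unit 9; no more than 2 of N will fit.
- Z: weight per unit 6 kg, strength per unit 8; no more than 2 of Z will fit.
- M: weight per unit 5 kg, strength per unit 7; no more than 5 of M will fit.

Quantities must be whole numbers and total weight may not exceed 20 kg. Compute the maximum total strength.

2×N and 2×Z: weight 20 ≤ 20, strength 2·9 + 2·8 = 34.
2×N, 1×Z, and 1×M: weight 19 ≤ 20, strength 2·9 + 1·8 + 1·7 = 33.
Best is 34.

34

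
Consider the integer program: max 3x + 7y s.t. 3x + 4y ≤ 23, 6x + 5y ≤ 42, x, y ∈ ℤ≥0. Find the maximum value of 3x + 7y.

38

(x,y)=(1,5): 3·1+4·5=23≤23, 6·1+5·5=31≤42, objective 38.
(x,y)=(0,5): 3·0+4·5=20≤23, 6·0+5·5=25≤42, objective 35.
(x,y)=(2,4): 3·2+4·4=22≤23, 6·2+5·4=32≤42, objective 34.
No feasible integer point exceeds 38.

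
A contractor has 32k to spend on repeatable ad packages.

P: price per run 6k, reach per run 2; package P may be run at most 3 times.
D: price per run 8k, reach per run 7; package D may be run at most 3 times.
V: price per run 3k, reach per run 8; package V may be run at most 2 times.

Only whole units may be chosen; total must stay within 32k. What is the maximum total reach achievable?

V has the best ratio (8/3); taking only V gives at most 2×8 = 16 (stopped by the supply cap of 2).
Mixing does better — 3×D and 2×V: price 30 ≤ 32, reach 3·7 + 2·8 = 37.

37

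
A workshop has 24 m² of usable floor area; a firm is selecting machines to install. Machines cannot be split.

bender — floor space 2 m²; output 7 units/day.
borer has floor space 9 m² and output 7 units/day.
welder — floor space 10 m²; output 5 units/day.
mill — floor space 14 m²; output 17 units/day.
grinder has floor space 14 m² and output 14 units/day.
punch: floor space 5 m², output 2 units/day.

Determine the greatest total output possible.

This is an integer program with binary decision variables.
bender + mill + punch: floor space 2 + 14 + 5 = 21 ≤ 24, output 7 + 17 + 2 = 26.
bender + mill: floor space 2 + 14 = 16 ≤ 24, output 7 + 17 = 24.
Best is bender, mill, and punch with total output 26.

26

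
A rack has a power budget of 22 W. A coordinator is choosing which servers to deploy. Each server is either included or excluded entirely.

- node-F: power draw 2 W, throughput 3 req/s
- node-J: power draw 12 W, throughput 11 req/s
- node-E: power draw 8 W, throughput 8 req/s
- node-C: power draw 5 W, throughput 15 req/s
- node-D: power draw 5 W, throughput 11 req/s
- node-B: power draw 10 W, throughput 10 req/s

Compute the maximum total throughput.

node-J + node-C + node-D: power draw 12 + 5 + 5 = 22 ≤ 22, throughput 11 + 15 + 11 = 37.
node-F + node-C + node-D + node-B: power draw 2 + 5 + 5 + 10 = 22 ≤ 22, throughput 3 + 15 + 11 + 10 = 39.
node-F + node-E + node-C + node-D: power draw 2 + 8 + 5 + 5 = 20 ≤ 22, throughput 3 + 8 + 15 + 11 = 37.
Best is node-F, node-C, node-D, and node-B with total throughput 39.

39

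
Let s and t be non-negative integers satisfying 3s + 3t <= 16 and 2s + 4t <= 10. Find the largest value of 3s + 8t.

The continuous relaxation peaks at (0, 2.5) with value 20.00; rounding to a feasible lattice point costs some objective.
(s,t)=(1,2): 3·1+3·2=9≤16, 2·1+4·2=10≤10, objective 19.
(s,t)=(0,2): 3·0+3·2=6≤16, 2·0+4·2=8≤10, objective 16.
Maximum is 19 at (s,t)=(1,2).

19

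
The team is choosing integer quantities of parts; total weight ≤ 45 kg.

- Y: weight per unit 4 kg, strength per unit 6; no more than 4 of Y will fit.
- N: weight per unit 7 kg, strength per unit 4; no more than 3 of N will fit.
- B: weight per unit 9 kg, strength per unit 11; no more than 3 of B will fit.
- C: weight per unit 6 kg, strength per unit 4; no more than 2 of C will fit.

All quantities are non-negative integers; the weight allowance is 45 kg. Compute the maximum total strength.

57

3×Y, 3×B, and 1×C: weight 45 ≤ 45, strength 3·6 + 3·11 + 1·4 = 55.
4×Y and 3×B: weight 43 ≤ 45, strength 4·6 + 3·11 = 57.
Best is 57.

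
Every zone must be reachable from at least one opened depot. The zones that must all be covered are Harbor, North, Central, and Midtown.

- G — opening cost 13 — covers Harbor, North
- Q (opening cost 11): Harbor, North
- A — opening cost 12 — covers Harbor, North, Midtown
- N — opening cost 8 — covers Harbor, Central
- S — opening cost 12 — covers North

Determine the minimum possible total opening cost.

20

This is an integer covering problem.
Choose A and N: together they cover Harbor, North, Central, Midtown — every zone.
Total opening cost: 12 + 8 = 20.
No cover costs less than 20.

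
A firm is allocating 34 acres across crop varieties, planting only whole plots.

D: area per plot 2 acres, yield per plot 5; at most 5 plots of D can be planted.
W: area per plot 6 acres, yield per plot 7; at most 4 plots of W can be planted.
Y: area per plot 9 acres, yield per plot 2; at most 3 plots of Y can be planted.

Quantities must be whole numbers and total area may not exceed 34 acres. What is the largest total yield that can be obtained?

Take 5×D and 4×W: area 34 ≤ 34, yield 5·5 + 4·7 = 53.
D has the best ratio (5/2) and is taken to its limit of 5; remaining capacity is filled optimally with the others.

53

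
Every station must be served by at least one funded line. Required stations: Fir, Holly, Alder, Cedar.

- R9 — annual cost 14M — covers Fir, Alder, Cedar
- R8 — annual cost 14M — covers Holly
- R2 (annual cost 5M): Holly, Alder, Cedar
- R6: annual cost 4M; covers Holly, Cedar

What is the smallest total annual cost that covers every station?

18

This is a weighted set-cover instance.
The greedy cost-per-new-station heuristic would pick R2 and R9 for 19, but a cheaper cover exists.
Choose R9 and R6: together they cover Fir, Holly, Alder, Cedar — every station.
Total annual cost: 14 + 4 = 18.
No cover costs less than 18.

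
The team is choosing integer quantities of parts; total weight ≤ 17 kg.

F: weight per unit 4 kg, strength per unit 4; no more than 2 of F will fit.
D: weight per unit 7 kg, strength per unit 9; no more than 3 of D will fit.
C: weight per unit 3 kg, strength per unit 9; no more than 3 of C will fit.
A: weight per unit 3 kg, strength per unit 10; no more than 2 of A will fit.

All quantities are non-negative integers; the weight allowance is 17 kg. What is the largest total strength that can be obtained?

47

This is a bounded integer knapsack.
3×C and 2×A: weight 15 ≤ 17, strength 3·9 + 2·10 = 47.
1×F, 2×C, and 2×A: weight 16 ≤ 17, strength 1·4 + 2·9 + 2·10 = 42.
Best is 47.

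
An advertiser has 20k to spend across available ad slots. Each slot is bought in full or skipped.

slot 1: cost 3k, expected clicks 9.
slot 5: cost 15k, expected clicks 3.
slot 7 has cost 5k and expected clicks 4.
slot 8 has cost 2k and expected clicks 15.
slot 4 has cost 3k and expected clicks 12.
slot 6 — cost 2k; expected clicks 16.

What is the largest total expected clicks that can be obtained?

Take slot 1, slot 7, slot 8, slot 4, and slot 6: cost 3 + 5 + 2 + 3 + 2 = 15 ≤ 20, expected clicks 9 + 4 + 15 + 12 + 16 = 56.
No other feasible combination does better.

56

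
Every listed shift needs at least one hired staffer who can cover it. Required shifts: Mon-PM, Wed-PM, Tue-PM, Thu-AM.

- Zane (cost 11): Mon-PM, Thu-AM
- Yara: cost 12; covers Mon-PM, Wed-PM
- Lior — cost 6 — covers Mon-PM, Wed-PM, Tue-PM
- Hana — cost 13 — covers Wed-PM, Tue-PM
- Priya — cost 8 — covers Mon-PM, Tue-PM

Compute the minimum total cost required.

Choose Zane and Lior: together they cover Mon-PM, Wed-PM, Tue-PM, Thu-AM — every shift.
Total cost: 11 + 6 = 17.
No cover costs less than 17.

17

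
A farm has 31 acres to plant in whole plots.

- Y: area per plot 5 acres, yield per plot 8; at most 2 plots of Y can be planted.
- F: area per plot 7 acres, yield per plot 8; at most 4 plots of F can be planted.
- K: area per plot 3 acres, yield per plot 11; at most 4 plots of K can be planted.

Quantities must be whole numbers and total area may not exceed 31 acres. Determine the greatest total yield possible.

2×Y, 1×F, and 4×K: area 29 ≤ 31, yield 2·8 + 1·8 + 4·11 = 68.
1×Y, 2×F, and 4×K: area 31 ≤ 31, yield 1·8 + 2·8 + 4·11 = 68.
Best is 68.

68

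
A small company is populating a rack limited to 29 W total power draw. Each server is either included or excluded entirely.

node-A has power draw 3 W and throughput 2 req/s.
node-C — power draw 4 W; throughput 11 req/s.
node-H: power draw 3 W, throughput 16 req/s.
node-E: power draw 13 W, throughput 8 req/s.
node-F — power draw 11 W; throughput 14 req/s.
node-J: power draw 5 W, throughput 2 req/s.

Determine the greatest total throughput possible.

This is a 0-1 knapsack instance.
node-A + node-C + node-H + node-F: power draw 3 + 4 + 3 + 11 = 21 ≤ 29, throughput 2 + 11 + 16 + 14 = 43.
node-A + node-C + node-H + node-F + node-J: power draw 3 + 4 + 3 + 11 + 5 = 26 ≤ 29, throughput 2 + 11 + 16 + 14 + 2 = 45.
Best is node-A, node-C, node-H, node-F, and node-J with total throughput 45.

45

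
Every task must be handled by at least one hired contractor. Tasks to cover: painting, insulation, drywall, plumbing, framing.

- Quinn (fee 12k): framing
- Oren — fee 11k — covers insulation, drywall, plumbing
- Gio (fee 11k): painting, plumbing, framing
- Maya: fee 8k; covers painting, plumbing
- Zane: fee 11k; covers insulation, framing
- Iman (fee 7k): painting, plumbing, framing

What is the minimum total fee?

This is an integer covering problem.
Choose Oren and Iman: together they cover painting, insulation, drywall, plumbing, framing — every task.
Total fee: 11 + 7 = 18.

18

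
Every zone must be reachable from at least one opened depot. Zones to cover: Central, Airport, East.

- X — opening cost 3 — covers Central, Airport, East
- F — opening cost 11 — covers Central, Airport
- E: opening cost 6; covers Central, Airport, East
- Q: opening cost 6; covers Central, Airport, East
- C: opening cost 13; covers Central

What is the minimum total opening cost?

X alone covers Central, Airport, East — every zone.
Total opening cost: 3.
No cover costs less than 3.

3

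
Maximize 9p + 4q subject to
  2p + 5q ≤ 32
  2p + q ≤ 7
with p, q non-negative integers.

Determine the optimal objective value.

31

The continuous relaxation peaks at (3.5, 0) with value 31.50; rounding to a feasible lattice point costs some objective.
(p,q)=(3,1): 2·3+5·1=11≤32, 2·3+1·1=7≤7, objective 31.
(p,q)=(3,0): 2·3+5·0=6≤32, 2·3+1·0=6≤7, objective 27.
(p,q)=(2,2): 2·2+5·2=14≤32, 2·2+1·2=6≤7, objective 26.
(p,q)=(2,1): 2·2+5·1=9≤32, 2·2+1·1=5≤7, objective 22.
Maximum is 31 at (p,q)=(3,1).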